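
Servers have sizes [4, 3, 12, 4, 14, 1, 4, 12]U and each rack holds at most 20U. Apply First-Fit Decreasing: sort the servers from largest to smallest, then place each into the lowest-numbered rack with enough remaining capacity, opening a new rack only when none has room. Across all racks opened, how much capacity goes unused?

Sorted descending: 14, 12, 12, 4, 4, 4, 3, 1.
14U → rack 1 (remaining 6U)
12U → rack 2 (remaining 8U)
12U → rack 3 (remaining 8U)
4U → rack 1 (remaining 2U)
4U → rack 2 (remaining 4U)
4U → rack 2 (remaining 0U)
3U → rack 3 (remaining 5U)
1U → rack 1 (remaining 1U)
3 racks × 20U = 60U; used 54U; unused 6U.

6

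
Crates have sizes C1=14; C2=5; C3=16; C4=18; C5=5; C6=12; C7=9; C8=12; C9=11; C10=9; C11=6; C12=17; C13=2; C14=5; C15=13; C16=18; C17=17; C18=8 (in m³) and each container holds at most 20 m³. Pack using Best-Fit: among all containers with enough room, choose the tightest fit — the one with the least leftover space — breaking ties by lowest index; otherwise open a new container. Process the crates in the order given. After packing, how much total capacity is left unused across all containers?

43

container 1: place C1 (14 m³), 6 m³ left
container 1: place C2 (5 m³), 1 m³ left
container 2: place C3 (16 m³), 4 m³ left
container 3: place C4 (18 m³), 2 m³ left
container 4: place C5 (5 m³), 15 m³ left
container 4: place C6 (12 m³), 3 m³ left
container 5: place C7 (9 m³), 11 m³ left
container 6: place C8 (12 m³), 8 m³ left
container 5: place C9 (11 m³), 0 m³ left
container 7: place C10 (9 m³), 11 m³ left
container 6: place C11 (6 m³), 2 m³ left
container 8: place C12 (17 m³), 3 m³ left
container 3: place C13 (2 m³), 0 m³ left
container 7: place C14 (5 m³), 6 m³ left
container 9: place C15 (13 m³), 7 m³ left
container 10: place C16 (18 m³), 2 m³ left
container 11: place C17 (17 m³), 3 m³ left
container 12: place C18 (8 m³), 12 m³ left
12 containers × 20 m³ = 240 m³; used 197 m³; unused 43 m³.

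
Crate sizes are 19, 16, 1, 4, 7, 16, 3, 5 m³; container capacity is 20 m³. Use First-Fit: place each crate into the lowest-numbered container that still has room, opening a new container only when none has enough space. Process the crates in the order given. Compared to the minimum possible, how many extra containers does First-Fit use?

First-Fit: [19,1] [16,4] [7,3,5] [16] → 4 containers.
Total size 71 m³; any packing needs at least ⌈71/20⌉ = 4 containers.
So 4 is already optimal.

0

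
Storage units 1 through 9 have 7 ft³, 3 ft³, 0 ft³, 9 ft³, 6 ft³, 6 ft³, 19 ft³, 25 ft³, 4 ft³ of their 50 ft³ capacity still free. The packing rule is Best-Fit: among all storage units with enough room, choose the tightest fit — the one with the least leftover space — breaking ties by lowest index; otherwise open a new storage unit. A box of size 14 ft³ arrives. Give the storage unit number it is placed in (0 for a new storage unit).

7

Storage units with room: storage unit 7 (19 ft³), storage unit 8 (25 ft³).
Tightest fit is storage unit 7 with 19 ft³ free.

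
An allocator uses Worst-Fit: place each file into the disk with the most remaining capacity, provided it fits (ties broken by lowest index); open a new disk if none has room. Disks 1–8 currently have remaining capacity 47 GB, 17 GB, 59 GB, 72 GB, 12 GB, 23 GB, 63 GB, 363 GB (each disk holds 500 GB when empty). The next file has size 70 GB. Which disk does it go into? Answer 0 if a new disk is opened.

8

Disks with room: disk 4 (72 GB), disk 8 (363 GB).
Most room is disk 8 with 363 GB free.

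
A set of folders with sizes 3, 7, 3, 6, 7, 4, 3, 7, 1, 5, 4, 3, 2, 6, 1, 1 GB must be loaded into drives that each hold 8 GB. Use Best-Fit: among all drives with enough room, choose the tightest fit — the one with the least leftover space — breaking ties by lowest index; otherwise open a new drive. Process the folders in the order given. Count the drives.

9 drives

Put 3 GB in drive 1; 5 GB remain.
Put 7 GB in drive 2; 1 GB remain.
Put 3 GB in drive 1; 2 GB remain.
Put 6 GB in drive 3; 2 GB remain.
Put 7 GB in drive 4; 1 GB remain.
Put 4 GB in drive 5; 4 GB remain.
Put 3 GB in drive 5; 1 GB remain.
Put 7 GB in drive 6; 1 GB remain.
Put 1 GB in drive 2; 0 GB remain.
Put 5 GB in drive 7; 3 GB remain.
Put 4 GB in drive 8; 4 GB remain.
Put 3 GB in drive 7; 0 GB remain.
Put 2 GB in drive 1; 0 GB remain.
Put 6 GB in drive 9; 2 GB remain.
Put 1 GB in drive 4; 0 GB remain.
Put 1 GB in drive 5; 0 GB remain.
Final drives: [3,3,2] [7,1] [6] [7,1] [4,3,1] [7] [5,3] [4] [6].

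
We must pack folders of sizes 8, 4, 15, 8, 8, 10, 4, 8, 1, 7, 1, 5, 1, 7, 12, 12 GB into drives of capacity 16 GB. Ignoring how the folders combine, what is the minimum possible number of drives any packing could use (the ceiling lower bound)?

7 drives

Total size = 8 + 4 + 15 + 8 + 8 + 10 + 4 + 8 + 1 + 7 + 1 + 5 + 1 + 7 + 12 + 12 = 111 GB.
⌈111 / 16⌉ = 7.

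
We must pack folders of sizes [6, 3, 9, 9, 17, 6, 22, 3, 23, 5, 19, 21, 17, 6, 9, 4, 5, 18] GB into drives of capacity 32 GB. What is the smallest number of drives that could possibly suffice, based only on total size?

Total size = 6 + 3 + 9 + 9 + 17 + 6 + 22 + 3 + 23 + 5 + 19 + 21 + 17 + 6 + 9 + 4 + 5 + 18 = 202 GB.
⌈202 / 32⌉ = 7.

7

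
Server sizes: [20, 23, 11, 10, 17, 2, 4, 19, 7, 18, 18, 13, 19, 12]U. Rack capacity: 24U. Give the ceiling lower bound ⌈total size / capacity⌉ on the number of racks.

9 racks

Total size = 20 + 23 + 11 + 10 + 17 + 2 + 4 + 19 + 7 + 18 + 18 + 13 + 19 + 12 = 193U.
⌈193 / 24⌉ = 9.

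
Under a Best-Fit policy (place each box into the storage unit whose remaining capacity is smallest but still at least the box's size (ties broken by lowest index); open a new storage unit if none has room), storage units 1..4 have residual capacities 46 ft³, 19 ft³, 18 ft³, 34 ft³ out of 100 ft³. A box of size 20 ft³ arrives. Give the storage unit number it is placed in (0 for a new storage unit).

4

Storage units with room: storage unit 1 (46 ft³), storage unit 4 (34 ft³).
Tightest fit is storage unit 4 with 34 ft³ free.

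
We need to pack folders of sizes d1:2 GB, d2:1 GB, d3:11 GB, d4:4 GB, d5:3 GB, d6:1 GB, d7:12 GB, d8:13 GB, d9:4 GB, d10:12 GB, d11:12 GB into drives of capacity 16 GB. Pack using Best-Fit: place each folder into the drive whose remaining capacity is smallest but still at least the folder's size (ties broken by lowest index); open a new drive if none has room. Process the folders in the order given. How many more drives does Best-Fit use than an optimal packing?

Best-Fit: [2,1,11,1] [4,3] [12,4] [13] [12] [12] → 6 drives.
Total size 75 GB; any packing needs at least ⌈75/16⌉ = 5 drives.
An optimal packing achieves that bound: [13,3] [12,4] [12,4] [12,2,1,1] [11] → 5 drives.
Excess: 6 − 5 = 1.

1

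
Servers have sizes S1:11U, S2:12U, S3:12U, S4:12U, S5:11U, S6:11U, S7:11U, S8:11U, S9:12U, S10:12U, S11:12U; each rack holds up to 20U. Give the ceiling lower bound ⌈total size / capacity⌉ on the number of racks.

Total size = 11 + 12 + 12 + 12 + 11 + 11 + 11 + 11 + 12 + 12 + 12 = 127U.
⌈127 / 20⌉ = 7.

7 racks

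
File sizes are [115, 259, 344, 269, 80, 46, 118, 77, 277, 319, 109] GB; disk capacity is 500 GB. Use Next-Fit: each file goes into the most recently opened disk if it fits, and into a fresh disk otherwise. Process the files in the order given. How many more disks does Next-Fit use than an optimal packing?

0

Next-Fit: [115,259] [344] [269,80,46] [118,77,277] [319,109] → 5 disks.
Total size 2013 GB; any packing needs at least ⌈2013/500⌉ = 5 disks.
So 5 is already optimal.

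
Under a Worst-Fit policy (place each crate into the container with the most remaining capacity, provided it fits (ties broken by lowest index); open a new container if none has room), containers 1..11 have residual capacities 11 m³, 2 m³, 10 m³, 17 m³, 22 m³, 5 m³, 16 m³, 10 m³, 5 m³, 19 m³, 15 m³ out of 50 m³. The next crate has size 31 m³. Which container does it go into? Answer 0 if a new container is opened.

No container has ≥ 31 m³ free, so a new container is opened.

0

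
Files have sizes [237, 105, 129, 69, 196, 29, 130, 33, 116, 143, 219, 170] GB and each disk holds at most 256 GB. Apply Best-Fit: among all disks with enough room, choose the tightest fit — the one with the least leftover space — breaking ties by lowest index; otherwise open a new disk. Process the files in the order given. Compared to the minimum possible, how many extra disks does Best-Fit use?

1

Best-Fit: [237] [105,129] [69,130,33] [196,29] [116] [143] [219] [170] → 8 disks.
Total size 1576 GB; any packing needs at least ⌈1576/256⌉ = 7 disks.
An optimal packing achieves that bound: [237] [219,33] [196,29] [170,69] [143,105] [130,116] [129] → 7 disks.
Excess: 8 − 7 = 1.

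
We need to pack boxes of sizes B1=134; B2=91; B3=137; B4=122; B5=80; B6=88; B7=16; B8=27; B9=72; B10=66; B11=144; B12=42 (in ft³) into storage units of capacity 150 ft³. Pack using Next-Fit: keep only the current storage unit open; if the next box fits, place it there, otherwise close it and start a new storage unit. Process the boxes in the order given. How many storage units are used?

9 storage units

Put B1 (134 ft³) in storage unit 1; 16 ft³ remain.
Put B2 (91 ft³) in storage unit 2; 59 ft³ remain.
Put B3 (137 ft³) in storage unit 3; 13 ft³ remain.
Put B4 (122 ft³) in storage unit 4; 28 ft³ remain.
Put B5 (80 ft³) in storage unit 5; 70 ft³ remain.
Put B6 (88 ft³) in storage unit 6; 62 ft³ remain.
Put B7 (16 ft³) in storage unit 6; 46 ft³ remain.
Put B8 (27 ft³) in storage unit 6; 19 ft³ remain.
Put B9 (72 ft³) in storage unit 7; 78 ft³ remain.
Put B10 (66 ft³) in storage unit 7; 12 ft³ remain.
Put B11 (144 ft³) in storage unit 8; 6 ft³ remain.
Put B12 (42 ft³) in storage unit 9; 108 ft³ remain.
Final storage units: [134] [91] [137] [122] [80] [88,16,27] [72,66] [144] [42].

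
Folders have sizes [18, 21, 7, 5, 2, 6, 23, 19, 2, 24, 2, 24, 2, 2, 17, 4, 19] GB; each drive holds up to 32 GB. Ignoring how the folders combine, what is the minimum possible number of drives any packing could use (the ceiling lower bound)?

7 drives

Total size = 18 + 21 + 7 + 5 + 2 + 6 + 23 + 19 + 2 + 24 + 2 + 24 + 2 + 2 + 17 + 4 + 19 = 197 GB.
⌈197 / 32⌉ = 7.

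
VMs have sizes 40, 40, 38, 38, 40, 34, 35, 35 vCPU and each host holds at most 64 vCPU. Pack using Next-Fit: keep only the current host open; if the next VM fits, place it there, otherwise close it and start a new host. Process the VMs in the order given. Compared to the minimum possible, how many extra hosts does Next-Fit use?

0

Next-Fit: [40] [40] [38] [38] [40] [34] [35] [35] → 8 hosts.
8 VMs exceed 32 vCPU (half the capacity), and no two of those can share a host, so at least 8 hosts are needed.
So 8 is already optimal.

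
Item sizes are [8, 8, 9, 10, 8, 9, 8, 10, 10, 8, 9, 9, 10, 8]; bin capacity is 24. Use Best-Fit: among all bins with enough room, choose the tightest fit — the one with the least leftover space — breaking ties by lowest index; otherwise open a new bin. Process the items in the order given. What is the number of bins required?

bin 1: place 8, 16 left
bin 1: place 8, 8 left
bin 2: place 9, 15 left
bin 2: place 10, 5 left
bin 1: place 8, 0 left
bin 3: place 9, 15 left
bin 3: place 8, 7 left
bin 4: place 10, 14 left
bin 4: place 10, 4 left
bin 5: place 8, 16 left
bin 5: place 9, 7 left
bin 6: place 9, 15 left
bin 6: place 10, 5 left
bin 7: place 8, 16 left

7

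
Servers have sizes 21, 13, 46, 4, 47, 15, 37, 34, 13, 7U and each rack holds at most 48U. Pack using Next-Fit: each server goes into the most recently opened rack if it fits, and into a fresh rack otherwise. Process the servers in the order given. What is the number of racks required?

8 racks

Put 21U in rack 1; 27U remain.
Put 13U in rack 1; 14U remain.
Put 46U in rack 2; 2U remain.
Put 4U in rack 3; 44U remain.
Put 47U in rack 4; 1U remain.
Put 15U in rack 5; 33U remain.
Put 37U in rack 6; 11U remain.
Put 34U in rack 7; 14U remain.
Put 13U in rack 7; 1U remain.
Put 7U in rack 8; 41U remain.
Final racks: [21,13] [46] [4] [47] [15] [37] [34,13] [7].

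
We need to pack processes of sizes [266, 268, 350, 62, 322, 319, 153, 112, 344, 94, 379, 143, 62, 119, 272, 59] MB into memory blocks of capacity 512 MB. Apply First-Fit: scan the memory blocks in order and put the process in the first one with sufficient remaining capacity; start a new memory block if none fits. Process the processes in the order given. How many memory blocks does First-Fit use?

8

memory block 1: place 266 MB, 246 MB left
memory block 2: place 268 MB, 244 MB left
memory block 3: place 350 MB, 162 MB left
memory block 1: place 62 MB, 184 MB left
memory block 4: place 322 MB, 190 MB left
memory block 5: place 319 MB, 193 MB left
memory block 1: place 153 MB, 31 MB left
memory block 2: place 112 MB, 132 MB left
memory block 6: place 344 MB, 168 MB left
memory block 2: place 94 MB, 38 MB left
memory block 7: place 379 MB, 133 MB left
memory block 3: place 143 MB, 19 MB left
memory block 4: place 62 MB, 128 MB left
memory block 4: place 119 MB, 9 MB left
memory block 8: place 272 MB, 240 MB left
memory block 5: place 59 MB, 134 MB left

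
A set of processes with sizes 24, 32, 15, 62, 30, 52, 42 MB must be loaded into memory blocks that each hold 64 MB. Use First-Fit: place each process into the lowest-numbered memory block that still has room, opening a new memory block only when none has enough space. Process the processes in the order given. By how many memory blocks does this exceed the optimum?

First-Fit: [24,32] [15,30] [62] [52] [42] → 5 memory blocks.
Total size 257 MB; any packing needs at least ⌈257/64⌉ = 5 memory blocks.
So 5 is already optimal.

0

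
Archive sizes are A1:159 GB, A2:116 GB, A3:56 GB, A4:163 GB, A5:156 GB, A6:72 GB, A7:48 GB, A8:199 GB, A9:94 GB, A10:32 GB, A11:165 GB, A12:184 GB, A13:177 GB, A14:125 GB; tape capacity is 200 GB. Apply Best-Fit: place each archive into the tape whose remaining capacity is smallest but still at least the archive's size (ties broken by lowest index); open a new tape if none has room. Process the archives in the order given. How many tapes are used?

Put A1 (159 GB) in tape 1; 41 GB remain.
Put A2 (116 GB) in tape 2; 84 GB remain.
Put A3 (56 GB) in tape 2; 28 GB remain.
Put A4 (163 GB) in tape 3; 37 GB remain.
Put A5 (156 GB) in tape 4; 44 GB remain.
Put A6 (72 GB) in tape 5; 128 GB remain.
Put A7 (48 GB) in tape 5; 80 GB remain.
Put A8 (199 GB) in tape 6; 1 GB remain.
Put A9 (94 GB) in tape 7; 106 GB remain.
Put A10 (32 GB) in tape 3; 5 GB remain.
Put A11 (165 GB) in tape 8; 35 GB remain.
Put A12 (184 GB) in tape 9; 16 GB remain.
Put A13 (177 GB) in tape 10; 23 GB remain.
Put A14 (125 GB) in tape 11; 75 GB remain.

11 tapes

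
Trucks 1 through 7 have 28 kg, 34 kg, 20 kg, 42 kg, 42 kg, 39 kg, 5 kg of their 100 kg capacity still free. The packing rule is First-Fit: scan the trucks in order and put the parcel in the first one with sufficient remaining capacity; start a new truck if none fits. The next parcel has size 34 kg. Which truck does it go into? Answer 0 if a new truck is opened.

Trucks with room: truck 2 (34 kg), truck 4 (42 kg), truck 5 (42 kg), truck 6 (39 kg).
The first with room is truck 2.

2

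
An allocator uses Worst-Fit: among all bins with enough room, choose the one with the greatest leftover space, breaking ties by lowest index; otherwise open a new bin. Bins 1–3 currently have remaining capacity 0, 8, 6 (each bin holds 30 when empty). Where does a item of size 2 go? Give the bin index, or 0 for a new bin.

Bins with room: bin 2 (8), bin 3 (6).
Most room is bin 2 with 8 free.

2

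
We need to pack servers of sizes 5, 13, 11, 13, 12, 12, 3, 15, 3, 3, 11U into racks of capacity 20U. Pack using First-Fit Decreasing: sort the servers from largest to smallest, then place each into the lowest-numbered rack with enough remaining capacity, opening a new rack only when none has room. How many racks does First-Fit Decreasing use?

Sorted descending: 15, 13, 13, 12, 12, 11, 11, 5, 3, 3, 3.
Put 15U in rack 1; 5U remain.
Put 13U in rack 2; 7U remain.
Put 13U in rack 3; 7U remain.
Put 12U in rack 4; 8U remain.
Put 12U in rack 5; 8U remain.
Put 11U in rack 6; 9U remain.
Put 11U in rack 7; 9U remain.
Put 5U in rack 1; 0U remain.
Put 3U in rack 2; 4U remain.
Put 3U in rack 2; 1U remain.
Put 3U in rack 3; 4U remain.

7 racks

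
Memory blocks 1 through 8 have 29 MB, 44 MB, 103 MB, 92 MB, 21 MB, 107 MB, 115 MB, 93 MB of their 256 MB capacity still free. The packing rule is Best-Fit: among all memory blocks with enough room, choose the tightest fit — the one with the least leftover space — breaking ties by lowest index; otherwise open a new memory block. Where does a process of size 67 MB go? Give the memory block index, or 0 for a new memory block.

4

Memory blocks with room: memory block 3 (103 MB), memory block 4 (92 MB), memory block 6 (107 MB), memory block 7 (115 MB), memory block 8 (93 MB).
Tightest fit is memory block 4 with 92 MB free.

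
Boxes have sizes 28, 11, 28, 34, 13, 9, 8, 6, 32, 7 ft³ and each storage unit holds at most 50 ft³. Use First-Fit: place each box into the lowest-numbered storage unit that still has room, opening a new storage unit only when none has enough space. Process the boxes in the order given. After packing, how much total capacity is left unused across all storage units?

24

Put 28 ft³ in storage unit 1; 22 ft³ remain.
Put 11 ft³ in storage unit 1; 11 ft³ remain.
Put 28 ft³ in storage unit 2; 22 ft³ remain.
Put 34 ft³ in storage unit 3; 16 ft³ remain.
Put 13 ft³ in storage unit 2; 9 ft³ remain.
Put 9 ft³ in storage unit 1; 2 ft³ remain.
Put 8 ft³ in storage unit 2; 1 ft³ remain.
Put 6 ft³ in storage unit 3; 10 ft³ remain.
Put 32 ft³ in storage unit 4; 18 ft³ remain.
Put 7 ft³ in storage unit 3; 3 ft³ remain.
4 storage units × 50 ft³ = 200 ft³; used 176 ft³; unused 24 ft³.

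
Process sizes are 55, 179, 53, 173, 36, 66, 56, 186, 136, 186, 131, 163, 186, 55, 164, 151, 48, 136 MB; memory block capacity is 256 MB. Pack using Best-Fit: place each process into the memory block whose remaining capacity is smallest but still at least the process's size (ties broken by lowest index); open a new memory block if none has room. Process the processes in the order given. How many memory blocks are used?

12

memory block 1: place 55 MB, 201 MB left
memory block 1: place 179 MB, 22 MB left
memory block 2: place 53 MB, 203 MB left
memory block 2: place 173 MB, 30 MB left
memory block 3: place 36 MB, 220 MB left
memory block 3: place 66 MB, 154 MB left
memory block 3: place 56 MB, 98 MB left
memory block 4: place 186 MB, 70 MB left
memory block 5: place 136 MB, 120 MB left
memory block 6: place 186 MB, 70 MB left
memory block 7: place 131 MB, 125 MB left
memory block 8: place 163 MB, 93 MB left
memory block 9: place 186 MB, 70 MB left
memory block 4: place 55 MB, 15 MB left
memory block 10: place 164 MB, 92 MB left
memory block 11: place 151 MB, 105 MB left
memory block 6: place 48 MB, 22 MB left
memory block 12: place 136 MB, 120 MB left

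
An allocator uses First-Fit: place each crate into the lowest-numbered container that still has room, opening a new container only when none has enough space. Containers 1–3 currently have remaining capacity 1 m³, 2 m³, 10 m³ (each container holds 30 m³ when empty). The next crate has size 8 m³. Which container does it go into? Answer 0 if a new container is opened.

3

Containers with room: container 3 (10 m³).
The first with room is container 3.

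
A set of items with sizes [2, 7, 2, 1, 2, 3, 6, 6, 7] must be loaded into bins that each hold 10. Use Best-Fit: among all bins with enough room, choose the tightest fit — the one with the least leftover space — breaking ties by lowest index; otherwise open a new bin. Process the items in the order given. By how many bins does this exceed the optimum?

1

Best-Fit: [2,7,1] [2,2,3] [6] [6] [7] → 5 bins.
Total size 36; any packing needs at least ⌈36/10⌉ = 4 bins.
An optimal packing achieves that bound: [7,3] [7,2,1] [6,2,2] [6] → 4 bins.
Excess: 5 − 4 = 1.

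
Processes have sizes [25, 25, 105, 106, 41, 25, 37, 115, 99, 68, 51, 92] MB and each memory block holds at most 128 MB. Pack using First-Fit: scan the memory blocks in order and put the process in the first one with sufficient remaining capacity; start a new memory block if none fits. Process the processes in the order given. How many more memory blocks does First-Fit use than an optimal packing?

First-Fit: [25,25,41,25] [105] [106] [37,68] [115] [99] [51] [92] → 8 memory blocks.
Total size 789 MB; any packing needs at least ⌈789/128⌉ = 7 memory blocks.
An optimal packing achieves that bound: [115] [106] [105] [99,25] [92,25] [68,51] [41,37,25] → 7 memory blocks.
Excess: 8 − 7 = 1.

1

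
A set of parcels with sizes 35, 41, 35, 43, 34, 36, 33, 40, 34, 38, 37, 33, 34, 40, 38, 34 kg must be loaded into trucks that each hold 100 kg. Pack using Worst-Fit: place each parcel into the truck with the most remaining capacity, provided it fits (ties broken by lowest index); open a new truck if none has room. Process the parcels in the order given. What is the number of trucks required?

truck 1: place 35 kg, 65 kg left
truck 1: place 41 kg, 24 kg left
truck 2: place 35 kg, 65 kg left
truck 2: place 43 kg, 22 kg left
truck 3: place 34 kg, 66 kg left
truck 3: place 36 kg, 30 kg left
truck 4: place 33 kg, 67 kg left
truck 4: place 40 kg, 27 kg left
truck 5: place 34 kg, 66 kg left
truck 5: place 38 kg, 28 kg left
truck 6: place 37 kg, 63 kg left
truck 6: place 33 kg, 30 kg left
truck 7: place 34 kg, 66 kg left
truck 7: place 40 kg, 26 kg left
truck 8: place 38 kg, 62 kg left
truck 8: place 34 kg, 28 kg left

8 trucks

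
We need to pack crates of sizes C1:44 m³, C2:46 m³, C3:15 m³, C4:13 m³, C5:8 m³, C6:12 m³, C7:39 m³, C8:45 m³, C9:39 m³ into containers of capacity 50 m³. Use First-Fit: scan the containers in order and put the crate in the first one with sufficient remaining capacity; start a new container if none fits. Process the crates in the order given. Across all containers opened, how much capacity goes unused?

C1 (44 m³) → container 1 (remaining 6 m³)
C2 (46 m³) → container 2 (remaining 4 m³)
C3 (15 m³) → container 3 (remaining 35 m³)
C4 (13 m³) → container 3 (remaining 22 m³)
C5 (8 m³) → container 3 (remaining 14 m³)
C6 (12 m³) → container 3 (remaining 2 m³)
C7 (39 m³) → container 4 (remaining 11 m³)
C8 (45 m³) → container 5 (remaining 5 m³)
C9 (39 m³) → container 6 (remaining 11 m³)
6 containers × 50 m³ = 300 m³; used 261 m³; unused 39 m³.

39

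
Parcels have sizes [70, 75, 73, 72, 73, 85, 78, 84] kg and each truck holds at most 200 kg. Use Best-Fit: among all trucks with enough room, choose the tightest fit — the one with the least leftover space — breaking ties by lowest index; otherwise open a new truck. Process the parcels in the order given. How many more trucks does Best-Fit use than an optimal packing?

Best-Fit: [70,75] [73,72] [73,85] [78,84] → 4 trucks.
Total size 610 kg; any packing needs at least ⌈610/200⌉ = 4 trucks.
So 4 is already optimal.

0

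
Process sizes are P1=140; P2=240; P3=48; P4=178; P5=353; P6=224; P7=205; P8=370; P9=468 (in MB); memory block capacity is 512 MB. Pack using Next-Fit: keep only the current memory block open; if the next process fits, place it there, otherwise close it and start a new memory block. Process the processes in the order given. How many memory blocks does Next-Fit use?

6

memory block 1: place P1 (140 MB), 372 MB left
memory block 1: place P2 (240 MB), 132 MB left
memory block 1: place P3 (48 MB), 84 MB left
memory block 2: place P4 (178 MB), 334 MB left
memory block 3: place P5 (353 MB), 159 MB left
memory block 4: place P6 (224 MB), 288 MB left
memory block 4: place P7 (205 MB), 83 MB left
memory block 5: place P8 (370 MB), 142 MB left
memory block 6: place P9 (468 MB), 44 MB left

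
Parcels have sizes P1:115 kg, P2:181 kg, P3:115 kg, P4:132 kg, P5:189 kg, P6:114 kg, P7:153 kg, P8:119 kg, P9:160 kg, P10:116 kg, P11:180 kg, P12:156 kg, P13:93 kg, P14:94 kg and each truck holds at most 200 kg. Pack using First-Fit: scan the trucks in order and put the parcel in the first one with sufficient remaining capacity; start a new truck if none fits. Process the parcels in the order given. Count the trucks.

P1 (115 kg) → truck 1 (remaining 85 kg)
P2 (181 kg) → truck 2 (remaining 19 kg)
P3 (115 kg) → truck 3 (remaining 85 kg)
P4 (132 kg) → truck 4 (remaining 68 kg)
P5 (189 kg) → truck 5 (remaining 11 kg)
P6 (114 kg) → truck 6 (remaining 86 kg)
P7 (153 kg) → truck 7 (remaining 47 kg)
P8 (119 kg) → truck 8 (remaining 81 kg)
P9 (160 kg) → truck 9 (remaining 40 kg)
P10 (116 kg) → truck 10 (remaining 84 kg)
P11 (180 kg) → truck 11 (remaining 20 kg)
P12 (156 kg) → truck 12 (remaining 44 kg)
P13 (93 kg) → truck 13 (remaining 107 kg)
P14 (94 kg) → truck 13 (remaining 13 kg)
Final trucks: [115] [181] [115] [132] [189] [114] [153] [119] [160] [116] [180] [156] [93,94].

13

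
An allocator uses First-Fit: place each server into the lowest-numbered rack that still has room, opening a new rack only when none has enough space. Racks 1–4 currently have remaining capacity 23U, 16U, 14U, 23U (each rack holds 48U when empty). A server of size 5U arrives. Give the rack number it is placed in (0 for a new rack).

Racks with room: rack 1 (23U), rack 2 (16U), rack 3 (14U), rack 4 (23U).
The first with room is rack 1.

1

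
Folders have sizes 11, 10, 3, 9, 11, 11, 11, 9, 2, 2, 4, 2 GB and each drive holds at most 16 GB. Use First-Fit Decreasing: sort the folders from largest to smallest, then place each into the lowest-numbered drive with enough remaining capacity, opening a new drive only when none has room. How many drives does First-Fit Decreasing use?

7 drives

Sorted descending: 11, 11, 11, 11, 10, 9, 9, 4, 3, 2, 2, 2.
Put 11 GB in drive 1; 5 GB remain.
Put 11 GB in drive 2; 5 GB remain.
Put 11 GB in drive 3; 5 GB remain.
Put 11 GB in drive 4; 5 GB remain.
Put 10 GB in drive 5; 6 GB remain.
Put 9 GB in drive 6; 7 GB remain.
Put 9 GB in drive 7; 7 GB remain.
Put 4 GB in drive 1; 1 GB remain.
Put 3 GB in drive 2; 2 GB remain.
Put 2 GB in drive 2; 0 GB remain.
Put 2 GB in drive 3; 3 GB remain.
Put 2 GB in drive 3; 1 GB remain.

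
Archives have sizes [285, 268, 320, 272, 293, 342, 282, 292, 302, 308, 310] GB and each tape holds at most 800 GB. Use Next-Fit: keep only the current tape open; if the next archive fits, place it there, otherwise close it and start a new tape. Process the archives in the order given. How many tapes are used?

6 tapes

285 GB → tape 1 (remaining 515 GB)
268 GB → tape 1 (remaining 247 GB)
320 GB → tape 2 (remaining 480 GB)
272 GB → tape 2 (remaining 208 GB)
293 GB → tape 3 (remaining 507 GB)
342 GB → tape 3 (remaining 165 GB)
282 GB → tape 4 (remaining 518 GB)
292 GB → tape 4 (remaining 226 GB)
302 GB → tape 5 (remaining 498 GB)
308 GB → tape 5 (remaining 190 GB)
310 GB → tape 6 (remaining 490 GB)
Final tapes: [285,268] [320,272] [293,342] [282,292] [302,308] [310].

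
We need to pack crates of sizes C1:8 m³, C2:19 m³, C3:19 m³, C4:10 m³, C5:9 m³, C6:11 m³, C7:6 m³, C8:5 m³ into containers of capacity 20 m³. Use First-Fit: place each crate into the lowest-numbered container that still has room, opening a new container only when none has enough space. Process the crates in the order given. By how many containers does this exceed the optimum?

0

First-Fit: [8,10] [19] [19] [9,11] [6,5] → 5 containers.
Total size 87 m³; any packing needs at least ⌈87/20⌉ = 5 containers.
So 5 is already optimal.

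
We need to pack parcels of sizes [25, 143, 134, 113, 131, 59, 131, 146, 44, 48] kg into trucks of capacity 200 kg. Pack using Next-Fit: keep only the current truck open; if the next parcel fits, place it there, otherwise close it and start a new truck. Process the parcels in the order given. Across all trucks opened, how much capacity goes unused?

truck 1: place 25 kg, 175 kg left
truck 1: place 143 kg, 32 kg left
truck 2: place 134 kg, 66 kg left
truck 3: place 113 kg, 87 kg left
truck 4: place 131 kg, 69 kg left
truck 4: place 59 kg, 10 kg left
truck 5: place 131 kg, 69 kg left
truck 6: place 146 kg, 54 kg left
truck 6: place 44 kg, 10 kg left
truck 7: place 48 kg, 152 kg left
7 trucks × 200 kg = 1400 kg; used 974 kg; unused 426 kg.

426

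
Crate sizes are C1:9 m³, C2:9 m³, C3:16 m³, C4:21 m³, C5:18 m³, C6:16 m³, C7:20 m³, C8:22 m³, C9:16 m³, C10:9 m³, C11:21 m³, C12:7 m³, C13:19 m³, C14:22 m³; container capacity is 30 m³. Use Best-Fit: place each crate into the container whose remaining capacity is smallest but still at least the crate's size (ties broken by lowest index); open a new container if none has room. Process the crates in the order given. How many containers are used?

11 containers

container 1: place C1 (9 m³), 21 m³ left
container 1: place C2 (9 m³), 12 m³ left
container 2: place C3 (16 m³), 14 m³ left
container 3: place C4 (21 m³), 9 m³ left
container 4: place C5 (18 m³), 12 m³ left
container 5: place C6 (16 m³), 14 m³ left
container 6: place C7 (20 m³), 10 m³ left
container 7: place C8 (22 m³), 8 m³ left
container 8: place C9 (16 m³), 14 m³ left
container 3: place C10 (9 m³), 0 m³ left
container 9: place C11 (21 m³), 9 m³ left
container 7: place C12 (7 m³), 1 m³ left
container 10: place C13 (19 m³), 11 m³ left
container 11: place C14 (22 m³), 8 m³ left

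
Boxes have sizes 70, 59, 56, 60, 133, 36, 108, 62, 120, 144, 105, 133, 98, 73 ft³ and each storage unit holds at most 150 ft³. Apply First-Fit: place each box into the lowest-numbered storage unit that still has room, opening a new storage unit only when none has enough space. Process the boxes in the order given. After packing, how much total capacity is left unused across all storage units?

storage unit 1: place 70 ft³, 80 ft³ left
storage unit 1: place 59 ft³, 21 ft³ left
storage unit 2: place 56 ft³, 94 ft³ left
storage unit 2: place 60 ft³, 34 ft³ left
storage unit 3: place 133 ft³, 17 ft³ left
storage unit 4: place 36 ft³, 114 ft³ left
storage unit 4: place 108 ft³, 6 ft³ left
storage unit 5: place 62 ft³, 88 ft³ left
storage unit 6: place 120 ft³, 30 ft³ left
storage unit 7: place 144 ft³, 6 ft³ left
storage unit 8: place 105 ft³, 45 ft³ left
storage unit 9: place 133 ft³, 17 ft³ left
storage unit 10: place 98 ft³, 52 ft³ left
storage unit 5: place 73 ft³, 15 ft³ left
10 storage units × 150 ft³ = 1500 ft³; used 1257 ft³; unused 243 ft³.

243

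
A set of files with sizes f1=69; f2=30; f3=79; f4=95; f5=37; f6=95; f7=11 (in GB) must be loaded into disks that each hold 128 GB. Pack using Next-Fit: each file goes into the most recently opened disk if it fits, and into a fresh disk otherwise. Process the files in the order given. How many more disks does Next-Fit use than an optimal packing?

Next-Fit: [69,30] [79] [95] [37] [95,11] → 5 disks.
Total size 416 GB; any packing needs at least ⌈416/128⌉ = 4 disks.
An optimal packing achieves that bound: [95,30] [95,11] [79,37] [69] → 4 disks.
Excess: 5 − 4 = 1.

1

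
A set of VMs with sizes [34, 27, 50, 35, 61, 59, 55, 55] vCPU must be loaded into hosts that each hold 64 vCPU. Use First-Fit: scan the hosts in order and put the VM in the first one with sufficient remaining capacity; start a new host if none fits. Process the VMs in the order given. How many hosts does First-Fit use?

7

Put 34 vCPU in host 1; 30 vCPU remain.
Put 27 vCPU in host 1; 3 vCPU remain.
Put 50 vCPU in host 2; 14 vCPU remain.
Put 35 vCPU in host 3; 29 vCPU remain.
Put 61 vCPU in host 4; 3 vCPU remain.
Put 59 vCPU in host 5; 5 vCPU remain.
Put 55 vCPU in host 6; 9 vCPU remain.
Put 55 vCPU in host 7; 9 vCPU remain.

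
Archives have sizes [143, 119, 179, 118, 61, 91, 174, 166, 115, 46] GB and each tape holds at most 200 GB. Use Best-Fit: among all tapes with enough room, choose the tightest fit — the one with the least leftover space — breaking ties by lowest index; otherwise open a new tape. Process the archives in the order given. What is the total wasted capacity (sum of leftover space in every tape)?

388

tape 1: place 143 GB, 57 GB left
tape 2: place 119 GB, 81 GB left
tape 3: place 179 GB, 21 GB left
tape 4: place 118 GB, 82 GB left
tape 2: place 61 GB, 20 GB left
tape 5: place 91 GB, 109 GB left
tape 6: place 174 GB, 26 GB left
tape 7: place 166 GB, 34 GB left
tape 8: place 115 GB, 85 GB left
tape 1: place 46 GB, 11 GB left
8 tapes × 200 GB = 1600 GB; used 1212 GB; unused 388 GB.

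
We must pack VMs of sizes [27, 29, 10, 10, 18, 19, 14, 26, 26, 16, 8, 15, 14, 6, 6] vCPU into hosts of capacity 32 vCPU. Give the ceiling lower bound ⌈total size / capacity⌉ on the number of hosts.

8

Total size = 27 + 29 + 10 + 10 + 18 + 19 + 14 + 26 + 26 + 16 + 8 + 15 + 14 + 6 + 6 = 244 vCPU.
⌈244 / 32⌉ = 8.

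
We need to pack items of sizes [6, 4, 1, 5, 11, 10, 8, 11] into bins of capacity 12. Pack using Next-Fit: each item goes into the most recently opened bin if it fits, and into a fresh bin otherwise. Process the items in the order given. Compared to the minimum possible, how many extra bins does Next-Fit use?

Next-Fit: [6,4,1] [5] [11] [10] [8] [11] → 6 bins.
Total size 56; any packing needs at least ⌈56/12⌉ = 5 bins.
An optimal packing achieves that bound: [11,1] [11] [10] [8,4] [6,5] → 5 bins.
Excess: 6 − 5 = 1.

1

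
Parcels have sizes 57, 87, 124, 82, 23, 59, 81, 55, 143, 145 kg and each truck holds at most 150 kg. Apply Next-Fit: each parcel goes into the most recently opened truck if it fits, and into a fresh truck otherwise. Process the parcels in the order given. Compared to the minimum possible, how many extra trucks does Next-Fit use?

1

Next-Fit: [57,87] [124] [82,23] [59,81] [55] [143] [145] → 7 trucks.
Total size 856 kg; any packing needs at least ⌈856/150⌉ = 6 trucks.
An optimal packing achieves that bound: [145] [143] [124,23] [87,59] [82,57] [81,55] → 6 trucks.
Excess: 7 − 6 = 1.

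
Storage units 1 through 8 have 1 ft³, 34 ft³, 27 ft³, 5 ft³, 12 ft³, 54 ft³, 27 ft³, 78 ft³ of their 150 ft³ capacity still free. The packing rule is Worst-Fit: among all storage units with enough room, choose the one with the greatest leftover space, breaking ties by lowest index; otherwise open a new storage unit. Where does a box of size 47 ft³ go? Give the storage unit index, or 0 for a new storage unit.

8

Storage units with room: storage unit 6 (54 ft³), storage unit 8 (78 ft³).
Most room is storage unit 8 with 78 ft³ free.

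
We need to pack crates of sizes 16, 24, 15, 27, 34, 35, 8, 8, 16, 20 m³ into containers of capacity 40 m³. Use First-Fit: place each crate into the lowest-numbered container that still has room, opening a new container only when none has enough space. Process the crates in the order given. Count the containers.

6

Put 16 m³ in container 1; 24 m³ remain.
Put 24 m³ in container 1; 0 m³ remain.
Put 15 m³ in container 2; 25 m³ remain.
Put 27 m³ in container 3; 13 m³ remain.
Put 34 m³ in container 4; 6 m³ remain.
Put 35 m³ in container 5; 5 m³ remain.
Put 8 m³ in container 2; 17 m³ remain.
Put 8 m³ in container 2; 9 m³ remain.
Put 16 m³ in container 6; 24 m³ remain.
Put 20 m³ in container 6; 4 m³ remain.
Final containers: [16,24] [15,8,8] [27] [34] [35] [16,20].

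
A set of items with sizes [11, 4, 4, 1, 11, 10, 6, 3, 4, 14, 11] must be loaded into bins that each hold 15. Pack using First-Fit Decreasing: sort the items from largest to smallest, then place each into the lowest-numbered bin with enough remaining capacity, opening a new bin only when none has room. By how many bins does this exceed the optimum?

0

First-Fit Decreasing: [14,1] [11,4] [11,4] [11,4] [10,3] [6] → 6 bins.
Total size 79; any packing needs at least ⌈79/15⌉ = 6 bins.
So 6 is already optimal.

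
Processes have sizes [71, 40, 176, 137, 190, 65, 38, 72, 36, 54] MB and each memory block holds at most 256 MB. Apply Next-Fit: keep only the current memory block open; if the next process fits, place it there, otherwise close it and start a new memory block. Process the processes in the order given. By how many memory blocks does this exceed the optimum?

Next-Fit: [71,40] [176] [137] [190,65] [38,72,36,54] → 5 memory blocks.
Total size 879 MB; any packing needs at least ⌈879/256⌉ = 4 memory blocks.
An optimal packing achieves that bound: [190,65] [176,72] [137,71,40] [54,38,36] → 4 memory blocks.
Excess: 5 − 4 = 1.

1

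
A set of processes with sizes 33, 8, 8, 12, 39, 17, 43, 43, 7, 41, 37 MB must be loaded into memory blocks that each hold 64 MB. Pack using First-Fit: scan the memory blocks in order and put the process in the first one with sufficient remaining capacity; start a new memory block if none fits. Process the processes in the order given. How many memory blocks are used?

Put 33 MB in memory block 1; 31 MB remain.
Put 8 MB in memory block 1; 23 MB remain.
Put 8 MB in memory block 1; 15 MB remain.
Put 12 MB in memory block 1; 3 MB remain.
Put 39 MB in memory block 2; 25 MB remain.
Put 17 MB in memory block 2; 8 MB remain.
Put 43 MB in memory block 3; 21 MB remain.
Put 43 MB in memory block 4; 21 MB remain.
Put 7 MB in memory block 2; 1 MB remain.
Put 41 MB in memory block 5; 23 MB remain.
Put 37 MB in memory block 6; 27 MB remain.
Final memory blocks: [33,8,8,12] [39,17,7] [43] [43] [41] [37].

6 memory blocks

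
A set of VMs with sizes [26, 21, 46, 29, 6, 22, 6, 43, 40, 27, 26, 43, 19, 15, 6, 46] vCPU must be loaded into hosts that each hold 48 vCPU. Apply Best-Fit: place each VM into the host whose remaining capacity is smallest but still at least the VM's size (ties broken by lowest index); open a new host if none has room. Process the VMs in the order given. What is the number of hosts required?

10

26 vCPU → host 1 (remaining 22 vCPU)
21 vCPU → host 1 (remaining 1 vCPU)
46 vCPU → host 2 (remaining 2 vCPU)
29 vCPU → host 3 (remaining 19 vCPU)
6 vCPU → host 3 (remaining 13 vCPU)
22 vCPU → host 4 (remaining 26 vCPU)
6 vCPU → host 3 (remaining 7 vCPU)
43 vCPU → host 5 (remaining 5 vCPU)
40 vCPU → host 6 (remaining 8 vCPU)
27 vCPU → host 7 (remaining 21 vCPU)
26 vCPU → host 4 (remaining 0 vCPU)
43 vCPU → host 8 (remaining 5 vCPU)
19 vCPU → host 7 (remaining 2 vCPU)
15 vCPU → host 9 (remaining 33 vCPU)
6 vCPU → host 3 (remaining 1 vCPU)
46 vCPU → host 10 (remaining 2 vCPU)
Final hosts: [26,21] [46] [29,6,6,6] [22,26] [43] [40] [27,19] [43] [15] [46].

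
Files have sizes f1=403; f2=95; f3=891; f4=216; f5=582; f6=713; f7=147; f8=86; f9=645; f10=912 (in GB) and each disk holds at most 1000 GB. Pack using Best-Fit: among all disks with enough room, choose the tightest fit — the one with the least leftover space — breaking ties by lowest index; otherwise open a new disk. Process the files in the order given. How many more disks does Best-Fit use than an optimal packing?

Best-Fit: [403,95,216,147] [891,86] [582] [713] [645] [912] → 6 disks.
Total size 4690 GB; any packing needs at least ⌈4690/1000⌉ = 5 disks.
An optimal packing achieves that bound: [912,86] [891,95] [713,216] [645,147] [582,403] → 5 disks.
Excess: 6 − 5 = 1.

1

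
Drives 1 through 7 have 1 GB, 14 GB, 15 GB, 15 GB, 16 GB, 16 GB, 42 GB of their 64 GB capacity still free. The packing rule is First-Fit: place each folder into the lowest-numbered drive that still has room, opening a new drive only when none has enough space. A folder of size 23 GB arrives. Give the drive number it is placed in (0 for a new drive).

7

Drives with room: drive 7 (42 GB).
The first with room is drive 7.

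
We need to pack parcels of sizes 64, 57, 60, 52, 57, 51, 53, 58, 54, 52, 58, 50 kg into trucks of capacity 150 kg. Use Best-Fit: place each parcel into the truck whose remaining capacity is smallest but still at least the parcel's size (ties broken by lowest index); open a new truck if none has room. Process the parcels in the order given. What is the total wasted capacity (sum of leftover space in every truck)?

truck 1: place 64 kg, 86 kg left
truck 1: place 57 kg, 29 kg left
truck 2: place 60 kg, 90 kg left
truck 2: place 52 kg, 38 kg left
truck 3: place 57 kg, 93 kg left
truck 3: place 51 kg, 42 kg left
truck 4: place 53 kg, 97 kg left
truck 4: place 58 kg, 39 kg left
truck 5: place 54 kg, 96 kg left
truck 5: place 52 kg, 44 kg left
truck 6: place 58 kg, 92 kg left
truck 6: place 50 kg, 42 kg left
6 trucks × 150 kg = 900 kg; used 666 kg; unused 234 kg.

234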